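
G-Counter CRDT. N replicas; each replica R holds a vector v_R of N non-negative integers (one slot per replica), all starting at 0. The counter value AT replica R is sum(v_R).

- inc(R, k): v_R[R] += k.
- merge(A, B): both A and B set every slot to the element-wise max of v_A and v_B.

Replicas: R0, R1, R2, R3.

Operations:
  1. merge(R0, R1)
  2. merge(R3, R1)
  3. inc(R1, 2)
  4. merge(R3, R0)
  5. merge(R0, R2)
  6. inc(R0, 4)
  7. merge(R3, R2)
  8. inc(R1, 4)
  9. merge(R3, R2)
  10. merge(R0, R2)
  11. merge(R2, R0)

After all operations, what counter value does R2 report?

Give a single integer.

Answer: 4

Derivation:
Op 1: merge R0<->R1 -> R0=(0,0,0,0) R1=(0,0,0,0)
Op 2: merge R3<->R1 -> R3=(0,0,0,0) R1=(0,0,0,0)
Op 3: inc R1 by 2 -> R1=(0,2,0,0) value=2
Op 4: merge R3<->R0 -> R3=(0,0,0,0) R0=(0,0,0,0)
Op 5: merge R0<->R2 -> R0=(0,0,0,0) R2=(0,0,0,0)
Op 6: inc R0 by 4 -> R0=(4,0,0,0) value=4
Op 7: merge R3<->R2 -> R3=(0,0,0,0) R2=(0,0,0,0)
Op 8: inc R1 by 4 -> R1=(0,6,0,0) value=6
Op 9: merge R3<->R2 -> R3=(0,0,0,0) R2=(0,0,0,0)
Op 10: merge R0<->R2 -> R0=(4,0,0,0) R2=(4,0,0,0)
Op 11: merge R2<->R0 -> R2=(4,0,0,0) R0=(4,0,0,0)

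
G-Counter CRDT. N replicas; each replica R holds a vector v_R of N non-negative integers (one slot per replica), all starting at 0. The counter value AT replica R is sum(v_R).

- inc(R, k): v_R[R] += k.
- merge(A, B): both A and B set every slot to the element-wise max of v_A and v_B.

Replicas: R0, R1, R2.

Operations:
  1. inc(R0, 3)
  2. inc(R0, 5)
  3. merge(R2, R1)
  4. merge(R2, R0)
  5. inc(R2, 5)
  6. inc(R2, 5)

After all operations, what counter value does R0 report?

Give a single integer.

Op 1: inc R0 by 3 -> R0=(3,0,0) value=3
Op 2: inc R0 by 5 -> R0=(8,0,0) value=8
Op 3: merge R2<->R1 -> R2=(0,0,0) R1=(0,0,0)
Op 4: merge R2<->R0 -> R2=(8,0,0) R0=(8,0,0)
Op 5: inc R2 by 5 -> R2=(8,0,5) value=13
Op 6: inc R2 by 5 -> R2=(8,0,10) value=18

Answer: 8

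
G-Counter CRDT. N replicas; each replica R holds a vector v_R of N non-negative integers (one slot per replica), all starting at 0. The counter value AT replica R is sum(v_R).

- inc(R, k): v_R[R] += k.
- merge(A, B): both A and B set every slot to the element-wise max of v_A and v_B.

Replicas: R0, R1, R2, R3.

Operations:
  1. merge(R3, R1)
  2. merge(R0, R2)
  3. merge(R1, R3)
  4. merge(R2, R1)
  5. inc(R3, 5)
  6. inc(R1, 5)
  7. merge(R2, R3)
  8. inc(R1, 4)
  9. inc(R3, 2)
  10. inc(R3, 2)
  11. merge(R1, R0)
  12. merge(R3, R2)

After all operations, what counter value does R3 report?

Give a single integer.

Answer: 9

Derivation:
Op 1: merge R3<->R1 -> R3=(0,0,0,0) R1=(0,0,0,0)
Op 2: merge R0<->R2 -> R0=(0,0,0,0) R2=(0,0,0,0)
Op 3: merge R1<->R3 -> R1=(0,0,0,0) R3=(0,0,0,0)
Op 4: merge R2<->R1 -> R2=(0,0,0,0) R1=(0,0,0,0)
Op 5: inc R3 by 5 -> R3=(0,0,0,5) value=5
Op 6: inc R1 by 5 -> R1=(0,5,0,0) value=5
Op 7: merge R2<->R3 -> R2=(0,0,0,5) R3=(0,0,0,5)
Op 8: inc R1 by 4 -> R1=(0,9,0,0) value=9
Op 9: inc R3 by 2 -> R3=(0,0,0,7) value=7
Op 10: inc R3 by 2 -> R3=(0,0,0,9) value=9
Op 11: merge R1<->R0 -> R1=(0,9,0,0) R0=(0,9,0,0)
Op 12: merge R3<->R2 -> R3=(0,0,0,9) R2=(0,0,0,9)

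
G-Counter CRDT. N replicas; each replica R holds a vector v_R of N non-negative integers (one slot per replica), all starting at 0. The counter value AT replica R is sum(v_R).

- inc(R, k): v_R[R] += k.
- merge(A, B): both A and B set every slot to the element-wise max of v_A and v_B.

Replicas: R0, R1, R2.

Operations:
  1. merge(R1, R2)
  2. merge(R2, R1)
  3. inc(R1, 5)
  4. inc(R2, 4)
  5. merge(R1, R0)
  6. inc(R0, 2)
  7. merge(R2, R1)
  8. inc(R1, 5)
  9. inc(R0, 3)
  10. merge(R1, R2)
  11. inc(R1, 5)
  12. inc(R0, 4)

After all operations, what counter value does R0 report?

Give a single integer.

Op 1: merge R1<->R2 -> R1=(0,0,0) R2=(0,0,0)
Op 2: merge R2<->R1 -> R2=(0,0,0) R1=(0,0,0)
Op 3: inc R1 by 5 -> R1=(0,5,0) value=5
Op 4: inc R2 by 4 -> R2=(0,0,4) value=4
Op 5: merge R1<->R0 -> R1=(0,5,0) R0=(0,5,0)
Op 6: inc R0 by 2 -> R0=(2,5,0) value=7
Op 7: merge R2<->R1 -> R2=(0,5,4) R1=(0,5,4)
Op 8: inc R1 by 5 -> R1=(0,10,4) value=14
Op 9: inc R0 by 3 -> R0=(5,5,0) value=10
Op 10: merge R1<->R2 -> R1=(0,10,4) R2=(0,10,4)
Op 11: inc R1 by 5 -> R1=(0,15,4) value=19
Op 12: inc R0 by 4 -> R0=(9,5,0) value=14

Answer: 14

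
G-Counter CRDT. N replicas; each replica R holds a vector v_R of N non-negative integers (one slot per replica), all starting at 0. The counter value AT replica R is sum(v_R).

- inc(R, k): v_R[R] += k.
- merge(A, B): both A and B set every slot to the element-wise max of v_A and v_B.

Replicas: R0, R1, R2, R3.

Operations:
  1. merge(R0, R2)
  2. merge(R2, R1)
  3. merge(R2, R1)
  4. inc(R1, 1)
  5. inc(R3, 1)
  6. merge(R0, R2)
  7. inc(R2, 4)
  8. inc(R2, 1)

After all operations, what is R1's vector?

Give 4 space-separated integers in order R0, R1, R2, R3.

Op 1: merge R0<->R2 -> R0=(0,0,0,0) R2=(0,0,0,0)
Op 2: merge R2<->R1 -> R2=(0,0,0,0) R1=(0,0,0,0)
Op 3: merge R2<->R1 -> R2=(0,0,0,0) R1=(0,0,0,0)
Op 4: inc R1 by 1 -> R1=(0,1,0,0) value=1
Op 5: inc R3 by 1 -> R3=(0,0,0,1) value=1
Op 6: merge R0<->R2 -> R0=(0,0,0,0) R2=(0,0,0,0)
Op 7: inc R2 by 4 -> R2=(0,0,4,0) value=4
Op 8: inc R2 by 1 -> R2=(0,0,5,0) value=5

Answer: 0 1 0 0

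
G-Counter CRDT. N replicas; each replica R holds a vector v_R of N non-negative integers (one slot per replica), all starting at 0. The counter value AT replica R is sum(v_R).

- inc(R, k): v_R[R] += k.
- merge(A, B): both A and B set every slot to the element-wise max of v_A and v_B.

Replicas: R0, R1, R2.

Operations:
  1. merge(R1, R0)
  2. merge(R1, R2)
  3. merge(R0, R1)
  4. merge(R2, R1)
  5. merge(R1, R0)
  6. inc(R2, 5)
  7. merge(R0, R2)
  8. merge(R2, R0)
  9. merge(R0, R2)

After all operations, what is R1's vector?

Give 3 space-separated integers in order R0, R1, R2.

Answer: 0 0 0

Derivation:
Op 1: merge R1<->R0 -> R1=(0,0,0) R0=(0,0,0)
Op 2: merge R1<->R2 -> R1=(0,0,0) R2=(0,0,0)
Op 3: merge R0<->R1 -> R0=(0,0,0) R1=(0,0,0)
Op 4: merge R2<->R1 -> R2=(0,0,0) R1=(0,0,0)
Op 5: merge R1<->R0 -> R1=(0,0,0) R0=(0,0,0)
Op 6: inc R2 by 5 -> R2=(0,0,5) value=5
Op 7: merge R0<->R2 -> R0=(0,0,5) R2=(0,0,5)
Op 8: merge R2<->R0 -> R2=(0,0,5) R0=(0,0,5)
Op 9: merge R0<->R2 -> R0=(0,0,5) R2=(0,0,5)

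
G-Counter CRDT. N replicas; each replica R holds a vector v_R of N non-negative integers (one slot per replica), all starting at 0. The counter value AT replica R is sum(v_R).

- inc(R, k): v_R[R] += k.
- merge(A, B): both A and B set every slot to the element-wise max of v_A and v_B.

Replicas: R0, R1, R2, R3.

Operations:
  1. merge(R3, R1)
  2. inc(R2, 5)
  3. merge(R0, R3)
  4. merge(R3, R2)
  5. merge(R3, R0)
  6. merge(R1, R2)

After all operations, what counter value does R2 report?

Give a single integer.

Answer: 5

Derivation:
Op 1: merge R3<->R1 -> R3=(0,0,0,0) R1=(0,0,0,0)
Op 2: inc R2 by 5 -> R2=(0,0,5,0) value=5
Op 3: merge R0<->R3 -> R0=(0,0,0,0) R3=(0,0,0,0)
Op 4: merge R3<->R2 -> R3=(0,0,5,0) R2=(0,0,5,0)
Op 5: merge R3<->R0 -> R3=(0,0,5,0) R0=(0,0,5,0)
Op 6: merge R1<->R2 -> R1=(0,0,5,0) R2=(0,0,5,0)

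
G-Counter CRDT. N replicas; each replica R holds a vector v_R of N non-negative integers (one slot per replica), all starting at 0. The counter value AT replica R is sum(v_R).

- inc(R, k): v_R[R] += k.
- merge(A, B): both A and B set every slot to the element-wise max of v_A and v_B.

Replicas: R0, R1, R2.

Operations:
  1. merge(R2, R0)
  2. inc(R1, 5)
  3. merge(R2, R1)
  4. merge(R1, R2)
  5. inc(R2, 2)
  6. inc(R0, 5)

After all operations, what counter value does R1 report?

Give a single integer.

Op 1: merge R2<->R0 -> R2=(0,0,0) R0=(0,0,0)
Op 2: inc R1 by 5 -> R1=(0,5,0) value=5
Op 3: merge R2<->R1 -> R2=(0,5,0) R1=(0,5,0)
Op 4: merge R1<->R2 -> R1=(0,5,0) R2=(0,5,0)
Op 5: inc R2 by 2 -> R2=(0,5,2) value=7
Op 6: inc R0 by 5 -> R0=(5,0,0) value=5

Answer: 5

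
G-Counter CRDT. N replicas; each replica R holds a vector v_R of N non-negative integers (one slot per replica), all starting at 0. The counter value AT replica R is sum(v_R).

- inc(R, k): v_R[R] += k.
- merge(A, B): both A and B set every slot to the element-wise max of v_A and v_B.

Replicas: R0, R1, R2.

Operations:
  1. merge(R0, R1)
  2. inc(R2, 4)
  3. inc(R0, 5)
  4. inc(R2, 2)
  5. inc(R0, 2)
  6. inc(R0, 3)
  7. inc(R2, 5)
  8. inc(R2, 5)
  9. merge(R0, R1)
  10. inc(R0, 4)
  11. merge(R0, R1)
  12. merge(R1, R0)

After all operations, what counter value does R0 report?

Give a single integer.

Op 1: merge R0<->R1 -> R0=(0,0,0) R1=(0,0,0)
Op 2: inc R2 by 4 -> R2=(0,0,4) value=4
Op 3: inc R0 by 5 -> R0=(5,0,0) value=5
Op 4: inc R2 by 2 -> R2=(0,0,6) value=6
Op 5: inc R0 by 2 -> R0=(7,0,0) value=7
Op 6: inc R0 by 3 -> R0=(10,0,0) value=10
Op 7: inc R2 by 5 -> R2=(0,0,11) value=11
Op 8: inc R2 by 5 -> R2=(0,0,16) value=16
Op 9: merge R0<->R1 -> R0=(10,0,0) R1=(10,0,0)
Op 10: inc R0 by 4 -> R0=(14,0,0) value=14
Op 11: merge R0<->R1 -> R0=(14,0,0) R1=(14,0,0)
Op 12: merge R1<->R0 -> R1=(14,0,0) R0=(14,0,0)

Answer: 14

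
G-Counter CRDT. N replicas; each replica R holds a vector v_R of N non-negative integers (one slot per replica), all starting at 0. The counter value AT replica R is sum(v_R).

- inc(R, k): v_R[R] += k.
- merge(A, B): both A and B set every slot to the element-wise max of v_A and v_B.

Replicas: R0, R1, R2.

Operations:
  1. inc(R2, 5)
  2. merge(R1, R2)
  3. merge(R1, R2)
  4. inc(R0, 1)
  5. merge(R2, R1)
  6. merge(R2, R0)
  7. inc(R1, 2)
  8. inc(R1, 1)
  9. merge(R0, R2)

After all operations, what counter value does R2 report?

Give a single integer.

Op 1: inc R2 by 5 -> R2=(0,0,5) value=5
Op 2: merge R1<->R2 -> R1=(0,0,5) R2=(0,0,5)
Op 3: merge R1<->R2 -> R1=(0,0,5) R2=(0,0,5)
Op 4: inc R0 by 1 -> R0=(1,0,0) value=1
Op 5: merge R2<->R1 -> R2=(0,0,5) R1=(0,0,5)
Op 6: merge R2<->R0 -> R2=(1,0,5) R0=(1,0,5)
Op 7: inc R1 by 2 -> R1=(0,2,5) value=7
Op 8: inc R1 by 1 -> R1=(0,3,5) value=8
Op 9: merge R0<->R2 -> R0=(1,0,5) R2=(1,0,5)

Answer: 6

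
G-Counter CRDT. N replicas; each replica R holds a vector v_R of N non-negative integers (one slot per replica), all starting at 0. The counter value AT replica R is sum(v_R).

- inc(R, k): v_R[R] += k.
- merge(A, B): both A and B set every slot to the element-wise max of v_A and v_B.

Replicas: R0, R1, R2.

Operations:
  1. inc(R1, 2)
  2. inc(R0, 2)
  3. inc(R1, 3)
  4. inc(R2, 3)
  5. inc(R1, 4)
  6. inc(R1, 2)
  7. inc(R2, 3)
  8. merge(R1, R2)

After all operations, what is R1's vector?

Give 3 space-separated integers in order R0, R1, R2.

Op 1: inc R1 by 2 -> R1=(0,2,0) value=2
Op 2: inc R0 by 2 -> R0=(2,0,0) value=2
Op 3: inc R1 by 3 -> R1=(0,5,0) value=5
Op 4: inc R2 by 3 -> R2=(0,0,3) value=3
Op 5: inc R1 by 4 -> R1=(0,9,0) value=9
Op 6: inc R1 by 2 -> R1=(0,11,0) value=11
Op 7: inc R2 by 3 -> R2=(0,0,6) value=6
Op 8: merge R1<->R2 -> R1=(0,11,6) R2=(0,11,6)

Answer: 0 11 6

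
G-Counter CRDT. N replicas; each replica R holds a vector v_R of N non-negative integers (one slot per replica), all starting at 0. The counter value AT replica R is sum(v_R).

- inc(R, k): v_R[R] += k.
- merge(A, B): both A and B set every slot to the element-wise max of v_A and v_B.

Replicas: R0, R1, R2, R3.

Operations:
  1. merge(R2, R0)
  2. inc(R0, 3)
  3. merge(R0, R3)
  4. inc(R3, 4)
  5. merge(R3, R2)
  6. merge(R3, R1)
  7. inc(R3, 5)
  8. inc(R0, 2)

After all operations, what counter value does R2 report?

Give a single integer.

Op 1: merge R2<->R0 -> R2=(0,0,0,0) R0=(0,0,0,0)
Op 2: inc R0 by 3 -> R0=(3,0,0,0) value=3
Op 3: merge R0<->R3 -> R0=(3,0,0,0) R3=(3,0,0,0)
Op 4: inc R3 by 4 -> R3=(3,0,0,4) value=7
Op 5: merge R3<->R2 -> R3=(3,0,0,4) R2=(3,0,0,4)
Op 6: merge R3<->R1 -> R3=(3,0,0,4) R1=(3,0,0,4)
Op 7: inc R3 by 5 -> R3=(3,0,0,9) value=12
Op 8: inc R0 by 2 -> R0=(5,0,0,0) value=5

Answer: 7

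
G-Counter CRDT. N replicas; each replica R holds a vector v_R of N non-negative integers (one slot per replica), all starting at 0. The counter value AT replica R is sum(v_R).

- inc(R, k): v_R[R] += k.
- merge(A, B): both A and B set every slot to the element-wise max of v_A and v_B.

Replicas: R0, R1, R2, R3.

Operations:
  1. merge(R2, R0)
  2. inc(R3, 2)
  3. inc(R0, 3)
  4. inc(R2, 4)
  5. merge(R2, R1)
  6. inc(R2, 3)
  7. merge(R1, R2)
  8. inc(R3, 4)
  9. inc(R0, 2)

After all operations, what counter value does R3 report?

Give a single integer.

Op 1: merge R2<->R0 -> R2=(0,0,0,0) R0=(0,0,0,0)
Op 2: inc R3 by 2 -> R3=(0,0,0,2) value=2
Op 3: inc R0 by 3 -> R0=(3,0,0,0) value=3
Op 4: inc R2 by 4 -> R2=(0,0,4,0) value=4
Op 5: merge R2<->R1 -> R2=(0,0,4,0) R1=(0,0,4,0)
Op 6: inc R2 by 3 -> R2=(0,0,7,0) value=7
Op 7: merge R1<->R2 -> R1=(0,0,7,0) R2=(0,0,7,0)
Op 8: inc R3 by 4 -> R3=(0,0,0,6) value=6
Op 9: inc R0 by 2 -> R0=(5,0,0,0) value=5

Answer: 6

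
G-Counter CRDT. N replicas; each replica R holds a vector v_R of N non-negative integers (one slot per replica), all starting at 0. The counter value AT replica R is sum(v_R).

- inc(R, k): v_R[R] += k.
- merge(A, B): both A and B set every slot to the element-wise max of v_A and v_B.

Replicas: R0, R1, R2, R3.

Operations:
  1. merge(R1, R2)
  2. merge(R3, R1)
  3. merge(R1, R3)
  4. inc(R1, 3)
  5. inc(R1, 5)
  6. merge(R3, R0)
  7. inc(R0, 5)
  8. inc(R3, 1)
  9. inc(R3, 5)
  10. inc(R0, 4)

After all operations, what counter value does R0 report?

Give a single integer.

Answer: 9

Derivation:
Op 1: merge R1<->R2 -> R1=(0,0,0,0) R2=(0,0,0,0)
Op 2: merge R3<->R1 -> R3=(0,0,0,0) R1=(0,0,0,0)
Op 3: merge R1<->R3 -> R1=(0,0,0,0) R3=(0,0,0,0)
Op 4: inc R1 by 3 -> R1=(0,3,0,0) value=3
Op 5: inc R1 by 5 -> R1=(0,8,0,0) value=8
Op 6: merge R3<->R0 -> R3=(0,0,0,0) R0=(0,0,0,0)
Op 7: inc R0 by 5 -> R0=(5,0,0,0) value=5
Op 8: inc R3 by 1 -> R3=(0,0,0,1) value=1
Op 9: inc R3 by 5 -> R3=(0,0,0,6) value=6
Op 10: inc R0 by 4 -> R0=(9,0,0,0) value=9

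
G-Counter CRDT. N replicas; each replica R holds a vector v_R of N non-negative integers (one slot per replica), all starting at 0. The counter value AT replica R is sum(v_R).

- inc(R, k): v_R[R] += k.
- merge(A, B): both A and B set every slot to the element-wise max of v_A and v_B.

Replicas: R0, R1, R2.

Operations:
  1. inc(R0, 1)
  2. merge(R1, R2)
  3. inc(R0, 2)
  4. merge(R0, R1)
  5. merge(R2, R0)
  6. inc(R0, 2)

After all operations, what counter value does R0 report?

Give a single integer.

Op 1: inc R0 by 1 -> R0=(1,0,0) value=1
Op 2: merge R1<->R2 -> R1=(0,0,0) R2=(0,0,0)
Op 3: inc R0 by 2 -> R0=(3,0,0) value=3
Op 4: merge R0<->R1 -> R0=(3,0,0) R1=(3,0,0)
Op 5: merge R2<->R0 -> R2=(3,0,0) R0=(3,0,0)
Op 6: inc R0 by 2 -> R0=(5,0,0) value=5

Answer: 5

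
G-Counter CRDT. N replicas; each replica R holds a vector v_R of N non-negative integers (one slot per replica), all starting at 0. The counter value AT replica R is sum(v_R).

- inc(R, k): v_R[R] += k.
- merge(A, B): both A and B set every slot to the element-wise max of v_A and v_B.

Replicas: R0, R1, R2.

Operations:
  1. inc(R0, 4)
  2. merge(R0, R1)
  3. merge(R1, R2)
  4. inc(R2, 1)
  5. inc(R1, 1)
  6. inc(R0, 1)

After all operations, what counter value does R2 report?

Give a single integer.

Answer: 5

Derivation:
Op 1: inc R0 by 4 -> R0=(4,0,0) value=4
Op 2: merge R0<->R1 -> R0=(4,0,0) R1=(4,0,0)
Op 3: merge R1<->R2 -> R1=(4,0,0) R2=(4,0,0)
Op 4: inc R2 by 1 -> R2=(4,0,1) value=5
Op 5: inc R1 by 1 -> R1=(4,1,0) value=5
Op 6: inc R0 by 1 -> R0=(5,0,0) value=5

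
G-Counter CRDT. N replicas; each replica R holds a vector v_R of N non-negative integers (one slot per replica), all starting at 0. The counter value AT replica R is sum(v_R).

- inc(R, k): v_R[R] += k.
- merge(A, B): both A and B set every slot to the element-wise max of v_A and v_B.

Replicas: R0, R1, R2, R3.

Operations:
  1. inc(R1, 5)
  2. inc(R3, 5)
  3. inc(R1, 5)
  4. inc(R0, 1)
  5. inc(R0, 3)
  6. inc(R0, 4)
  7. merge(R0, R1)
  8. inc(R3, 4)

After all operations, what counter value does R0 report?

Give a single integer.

Answer: 18

Derivation:
Op 1: inc R1 by 5 -> R1=(0,5,0,0) value=5
Op 2: inc R3 by 5 -> R3=(0,0,0,5) value=5
Op 3: inc R1 by 5 -> R1=(0,10,0,0) value=10
Op 4: inc R0 by 1 -> R0=(1,0,0,0) value=1
Op 5: inc R0 by 3 -> R0=(4,0,0,0) value=4
Op 6: inc R0 by 4 -> R0=(8,0,0,0) value=8
Op 7: merge R0<->R1 -> R0=(8,10,0,0) R1=(8,10,0,0)
Op 8: inc R3 by 4 -> R3=(0,0,0,9) value=9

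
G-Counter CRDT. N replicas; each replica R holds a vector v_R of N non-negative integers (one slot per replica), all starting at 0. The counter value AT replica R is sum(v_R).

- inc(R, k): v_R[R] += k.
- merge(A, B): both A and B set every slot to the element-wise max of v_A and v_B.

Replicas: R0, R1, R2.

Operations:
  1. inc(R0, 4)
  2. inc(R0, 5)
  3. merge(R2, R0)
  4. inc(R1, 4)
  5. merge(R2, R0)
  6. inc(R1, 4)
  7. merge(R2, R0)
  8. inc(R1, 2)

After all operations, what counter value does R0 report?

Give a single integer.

Answer: 9

Derivation:
Op 1: inc R0 by 4 -> R0=(4,0,0) value=4
Op 2: inc R0 by 5 -> R0=(9,0,0) value=9
Op 3: merge R2<->R0 -> R2=(9,0,0) R0=(9,0,0)
Op 4: inc R1 by 4 -> R1=(0,4,0) value=4
Op 5: merge R2<->R0 -> R2=(9,0,0) R0=(9,0,0)
Op 6: inc R1 by 4 -> R1=(0,8,0) value=8
Op 7: merge R2<->R0 -> R2=(9,0,0) R0=(9,0,0)
Op 8: inc R1 by 2 -> R1=(0,10,0) value=10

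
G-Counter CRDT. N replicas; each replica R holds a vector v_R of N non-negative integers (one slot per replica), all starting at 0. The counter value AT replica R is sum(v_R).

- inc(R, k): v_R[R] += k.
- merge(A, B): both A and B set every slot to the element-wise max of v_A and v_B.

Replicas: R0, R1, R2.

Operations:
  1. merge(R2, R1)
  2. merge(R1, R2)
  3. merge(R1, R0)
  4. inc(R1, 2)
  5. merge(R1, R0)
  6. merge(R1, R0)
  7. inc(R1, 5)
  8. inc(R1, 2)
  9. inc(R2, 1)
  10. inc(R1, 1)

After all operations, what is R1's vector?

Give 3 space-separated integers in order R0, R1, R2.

Op 1: merge R2<->R1 -> R2=(0,0,0) R1=(0,0,0)
Op 2: merge R1<->R2 -> R1=(0,0,0) R2=(0,0,0)
Op 3: merge R1<->R0 -> R1=(0,0,0) R0=(0,0,0)
Op 4: inc R1 by 2 -> R1=(0,2,0) value=2
Op 5: merge R1<->R0 -> R1=(0,2,0) R0=(0,2,0)
Op 6: merge R1<->R0 -> R1=(0,2,0) R0=(0,2,0)
Op 7: inc R1 by 5 -> R1=(0,7,0) value=7
Op 8: inc R1 by 2 -> R1=(0,9,0) value=9
Op 9: inc R2 by 1 -> R2=(0,0,1) value=1
Op 10: inc R1 by 1 -> R1=(0,10,0) value=10

Answer: 0 10 0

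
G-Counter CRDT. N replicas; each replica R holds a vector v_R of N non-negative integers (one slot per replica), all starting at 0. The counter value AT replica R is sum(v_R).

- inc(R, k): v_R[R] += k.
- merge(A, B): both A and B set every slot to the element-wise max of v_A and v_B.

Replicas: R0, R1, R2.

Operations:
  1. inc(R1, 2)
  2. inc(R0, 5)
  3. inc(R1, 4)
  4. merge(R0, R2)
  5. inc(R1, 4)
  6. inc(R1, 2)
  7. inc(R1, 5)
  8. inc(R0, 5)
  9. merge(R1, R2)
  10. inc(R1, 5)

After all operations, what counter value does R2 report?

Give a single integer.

Op 1: inc R1 by 2 -> R1=(0,2,0) value=2
Op 2: inc R0 by 5 -> R0=(5,0,0) value=5
Op 3: inc R1 by 4 -> R1=(0,6,0) value=6
Op 4: merge R0<->R2 -> R0=(5,0,0) R2=(5,0,0)
Op 5: inc R1 by 4 -> R1=(0,10,0) value=10
Op 6: inc R1 by 2 -> R1=(0,12,0) value=12
Op 7: inc R1 by 5 -> R1=(0,17,0) value=17
Op 8: inc R0 by 5 -> R0=(10,0,0) value=10
Op 9: merge R1<->R2 -> R1=(5,17,0) R2=(5,17,0)
Op 10: inc R1 by 5 -> R1=(5,22,0) value=27

Answer: 22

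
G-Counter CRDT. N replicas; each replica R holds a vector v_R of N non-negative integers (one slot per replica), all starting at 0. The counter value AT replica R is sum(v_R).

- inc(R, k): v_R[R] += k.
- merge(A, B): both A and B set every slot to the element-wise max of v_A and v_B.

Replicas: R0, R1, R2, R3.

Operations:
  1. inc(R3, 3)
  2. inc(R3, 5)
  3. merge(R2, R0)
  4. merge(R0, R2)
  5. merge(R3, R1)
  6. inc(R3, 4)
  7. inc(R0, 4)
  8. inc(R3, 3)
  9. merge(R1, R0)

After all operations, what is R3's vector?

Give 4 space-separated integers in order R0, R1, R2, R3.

Answer: 0 0 0 15

Derivation:
Op 1: inc R3 by 3 -> R3=(0,0,0,3) value=3
Op 2: inc R3 by 5 -> R3=(0,0,0,8) value=8
Op 3: merge R2<->R0 -> R2=(0,0,0,0) R0=(0,0,0,0)
Op 4: merge R0<->R2 -> R0=(0,0,0,0) R2=(0,0,0,0)
Op 5: merge R3<->R1 -> R3=(0,0,0,8) R1=(0,0,0,8)
Op 6: inc R3 by 4 -> R3=(0,0,0,12) value=12
Op 7: inc R0 by 4 -> R0=(4,0,0,0) value=4
Op 8: inc R3 by 3 -> R3=(0,0,0,15) value=15
Op 9: merge R1<->R0 -> R1=(4,0,0,8) R0=(4,0,0,8)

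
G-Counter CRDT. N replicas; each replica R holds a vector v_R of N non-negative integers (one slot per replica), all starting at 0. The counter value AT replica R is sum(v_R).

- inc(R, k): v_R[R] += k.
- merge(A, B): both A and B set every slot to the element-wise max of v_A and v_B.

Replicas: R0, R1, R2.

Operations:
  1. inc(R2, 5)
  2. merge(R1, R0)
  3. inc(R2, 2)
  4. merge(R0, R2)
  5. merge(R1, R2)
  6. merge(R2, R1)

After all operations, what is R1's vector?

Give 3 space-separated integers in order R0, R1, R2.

Op 1: inc R2 by 5 -> R2=(0,0,5) value=5
Op 2: merge R1<->R0 -> R1=(0,0,0) R0=(0,0,0)
Op 3: inc R2 by 2 -> R2=(0,0,7) value=7
Op 4: merge R0<->R2 -> R0=(0,0,7) R2=(0,0,7)
Op 5: merge R1<->R2 -> R1=(0,0,7) R2=(0,0,7)
Op 6: merge R2<->R1 -> R2=(0,0,7) R1=(0,0,7)

Answer: 0 0 7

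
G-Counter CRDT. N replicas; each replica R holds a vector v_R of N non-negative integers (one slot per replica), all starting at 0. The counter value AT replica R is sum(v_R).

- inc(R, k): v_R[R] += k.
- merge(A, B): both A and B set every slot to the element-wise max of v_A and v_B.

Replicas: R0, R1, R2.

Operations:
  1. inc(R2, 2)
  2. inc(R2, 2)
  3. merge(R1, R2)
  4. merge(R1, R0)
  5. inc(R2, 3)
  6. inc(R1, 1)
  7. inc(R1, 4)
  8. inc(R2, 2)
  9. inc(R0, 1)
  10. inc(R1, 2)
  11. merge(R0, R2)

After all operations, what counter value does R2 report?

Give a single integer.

Op 1: inc R2 by 2 -> R2=(0,0,2) value=2
Op 2: inc R2 by 2 -> R2=(0,0,4) value=4
Op 3: merge R1<->R2 -> R1=(0,0,4) R2=(0,0,4)
Op 4: merge R1<->R0 -> R1=(0,0,4) R0=(0,0,4)
Op 5: inc R2 by 3 -> R2=(0,0,7) value=7
Op 6: inc R1 by 1 -> R1=(0,1,4) value=5
Op 7: inc R1 by 4 -> R1=(0,5,4) value=9
Op 8: inc R2 by 2 -> R2=(0,0,9) value=9
Op 9: inc R0 by 1 -> R0=(1,0,4) value=5
Op 10: inc R1 by 2 -> R1=(0,7,4) value=11
Op 11: merge R0<->R2 -> R0=(1,0,9) R2=(1,0,9)

Answer: 10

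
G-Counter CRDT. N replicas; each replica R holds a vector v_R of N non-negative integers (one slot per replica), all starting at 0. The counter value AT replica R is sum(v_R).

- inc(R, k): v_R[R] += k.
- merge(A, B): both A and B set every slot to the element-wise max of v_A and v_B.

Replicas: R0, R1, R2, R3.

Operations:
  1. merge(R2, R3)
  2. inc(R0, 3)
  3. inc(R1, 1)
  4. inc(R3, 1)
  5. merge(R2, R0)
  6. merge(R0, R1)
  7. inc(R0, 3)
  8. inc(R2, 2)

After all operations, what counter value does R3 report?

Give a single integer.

Answer: 1

Derivation:
Op 1: merge R2<->R3 -> R2=(0,0,0,0) R3=(0,0,0,0)
Op 2: inc R0 by 3 -> R0=(3,0,0,0) value=3
Op 3: inc R1 by 1 -> R1=(0,1,0,0) value=1
Op 4: inc R3 by 1 -> R3=(0,0,0,1) value=1
Op 5: merge R2<->R0 -> R2=(3,0,0,0) R0=(3,0,0,0)
Op 6: merge R0<->R1 -> R0=(3,1,0,0) R1=(3,1,0,0)
Op 7: inc R0 by 3 -> R0=(6,1,0,0) value=7
Op 8: inc R2 by 2 -> R2=(3,0,2,0) value=5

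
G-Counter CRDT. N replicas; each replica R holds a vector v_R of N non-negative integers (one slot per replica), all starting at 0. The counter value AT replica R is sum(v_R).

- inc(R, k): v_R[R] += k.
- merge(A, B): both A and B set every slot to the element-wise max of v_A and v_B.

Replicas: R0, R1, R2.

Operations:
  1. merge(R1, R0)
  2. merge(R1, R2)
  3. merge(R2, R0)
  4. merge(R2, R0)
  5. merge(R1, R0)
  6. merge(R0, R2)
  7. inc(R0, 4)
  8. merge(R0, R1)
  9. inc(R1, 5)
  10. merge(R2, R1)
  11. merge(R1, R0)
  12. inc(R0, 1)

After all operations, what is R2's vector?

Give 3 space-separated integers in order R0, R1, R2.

Answer: 4 5 0

Derivation:
Op 1: merge R1<->R0 -> R1=(0,0,0) R0=(0,0,0)
Op 2: merge R1<->R2 -> R1=(0,0,0) R2=(0,0,0)
Op 3: merge R2<->R0 -> R2=(0,0,0) R0=(0,0,0)
Op 4: merge R2<->R0 -> R2=(0,0,0) R0=(0,0,0)
Op 5: merge R1<->R0 -> R1=(0,0,0) R0=(0,0,0)
Op 6: merge R0<->R2 -> R0=(0,0,0) R2=(0,0,0)
Op 7: inc R0 by 4 -> R0=(4,0,0) value=4
Op 8: merge R0<->R1 -> R0=(4,0,0) R1=(4,0,0)
Op 9: inc R1 by 5 -> R1=(4,5,0) value=9
Op 10: merge R2<->R1 -> R2=(4,5,0) R1=(4,5,0)
Op 11: merge R1<->R0 -> R1=(4,5,0) R0=(4,5,0)
Op 12: inc R0 by 1 -> R0=(5,5,0) value=10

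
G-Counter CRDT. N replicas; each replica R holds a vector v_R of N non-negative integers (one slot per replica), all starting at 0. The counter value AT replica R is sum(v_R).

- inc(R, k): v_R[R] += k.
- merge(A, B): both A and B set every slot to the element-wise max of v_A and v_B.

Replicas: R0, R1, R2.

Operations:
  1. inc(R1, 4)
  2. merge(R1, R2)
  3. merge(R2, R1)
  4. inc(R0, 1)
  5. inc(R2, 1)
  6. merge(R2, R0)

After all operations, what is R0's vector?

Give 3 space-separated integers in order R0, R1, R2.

Answer: 1 4 1

Derivation:
Op 1: inc R1 by 4 -> R1=(0,4,0) value=4
Op 2: merge R1<->R2 -> R1=(0,4,0) R2=(0,4,0)
Op 3: merge R2<->R1 -> R2=(0,4,0) R1=(0,4,0)
Op 4: inc R0 by 1 -> R0=(1,0,0) value=1
Op 5: inc R2 by 1 -> R2=(0,4,1) value=5
Op 6: merge R2<->R0 -> R2=(1,4,1) R0=(1,4,1)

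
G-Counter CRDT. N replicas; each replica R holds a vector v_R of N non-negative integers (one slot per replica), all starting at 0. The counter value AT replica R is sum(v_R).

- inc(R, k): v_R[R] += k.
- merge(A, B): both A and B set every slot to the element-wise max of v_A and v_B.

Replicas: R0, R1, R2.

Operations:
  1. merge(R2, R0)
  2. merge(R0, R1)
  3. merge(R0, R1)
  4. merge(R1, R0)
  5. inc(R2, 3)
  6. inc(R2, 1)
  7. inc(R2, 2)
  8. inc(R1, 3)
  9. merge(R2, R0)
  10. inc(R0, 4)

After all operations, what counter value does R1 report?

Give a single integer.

Op 1: merge R2<->R0 -> R2=(0,0,0) R0=(0,0,0)
Op 2: merge R0<->R1 -> R0=(0,0,0) R1=(0,0,0)
Op 3: merge R0<->R1 -> R0=(0,0,0) R1=(0,0,0)
Op 4: merge R1<->R0 -> R1=(0,0,0) R0=(0,0,0)
Op 5: inc R2 by 3 -> R2=(0,0,3) value=3
Op 6: inc R2 by 1 -> R2=(0,0,4) value=4
Op 7: inc R2 by 2 -> R2=(0,0,6) value=6
Op 8: inc R1 by 3 -> R1=(0,3,0) value=3
Op 9: merge R2<->R0 -> R2=(0,0,6) R0=(0,0,6)
Op 10: inc R0 by 4 -> R0=(4,0,6) value=10

Answer: 3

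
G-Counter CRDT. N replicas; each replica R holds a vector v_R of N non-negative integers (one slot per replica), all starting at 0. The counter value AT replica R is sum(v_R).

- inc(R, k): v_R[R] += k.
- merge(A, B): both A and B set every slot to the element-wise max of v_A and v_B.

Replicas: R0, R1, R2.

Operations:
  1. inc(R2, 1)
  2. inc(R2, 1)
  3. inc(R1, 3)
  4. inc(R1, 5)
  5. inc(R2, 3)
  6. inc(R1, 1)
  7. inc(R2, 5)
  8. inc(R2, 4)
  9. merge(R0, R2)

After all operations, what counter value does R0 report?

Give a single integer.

Answer: 14

Derivation:
Op 1: inc R2 by 1 -> R2=(0,0,1) value=1
Op 2: inc R2 by 1 -> R2=(0,0,2) value=2
Op 3: inc R1 by 3 -> R1=(0,3,0) value=3
Op 4: inc R1 by 5 -> R1=(0,8,0) value=8
Op 5: inc R2 by 3 -> R2=(0,0,5) value=5
Op 6: inc R1 by 1 -> R1=(0,9,0) value=9
Op 7: inc R2 by 5 -> R2=(0,0,10) value=10
Op 8: inc R2 by 4 -> R2=(0,0,14) value=14
Op 9: merge R0<->R2 -> R0=(0,0,14) R2=(0,0,14)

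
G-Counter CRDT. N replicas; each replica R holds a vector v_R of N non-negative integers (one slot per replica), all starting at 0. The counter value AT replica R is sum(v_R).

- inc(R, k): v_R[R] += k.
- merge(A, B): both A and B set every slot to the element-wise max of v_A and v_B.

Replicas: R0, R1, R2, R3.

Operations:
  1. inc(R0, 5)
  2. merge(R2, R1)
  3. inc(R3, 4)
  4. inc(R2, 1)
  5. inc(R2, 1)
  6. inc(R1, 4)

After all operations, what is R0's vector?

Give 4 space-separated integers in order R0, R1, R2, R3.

Op 1: inc R0 by 5 -> R0=(5,0,0,0) value=5
Op 2: merge R2<->R1 -> R2=(0,0,0,0) R1=(0,0,0,0)
Op 3: inc R3 by 4 -> R3=(0,0,0,4) value=4
Op 4: inc R2 by 1 -> R2=(0,0,1,0) value=1
Op 5: inc R2 by 1 -> R2=(0,0,2,0) value=2
Op 6: inc R1 by 4 -> R1=(0,4,0,0) value=4

Answer: 5 0 0 0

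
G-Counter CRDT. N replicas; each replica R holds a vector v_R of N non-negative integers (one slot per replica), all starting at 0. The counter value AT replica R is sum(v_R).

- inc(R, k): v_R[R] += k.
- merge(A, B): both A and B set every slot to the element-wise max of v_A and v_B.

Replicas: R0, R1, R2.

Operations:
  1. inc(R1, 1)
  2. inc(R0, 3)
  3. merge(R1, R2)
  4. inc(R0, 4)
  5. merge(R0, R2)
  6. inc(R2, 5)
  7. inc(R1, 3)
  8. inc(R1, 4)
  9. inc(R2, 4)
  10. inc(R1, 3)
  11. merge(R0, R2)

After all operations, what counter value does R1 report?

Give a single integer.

Answer: 11

Derivation:
Op 1: inc R1 by 1 -> R1=(0,1,0) value=1
Op 2: inc R0 by 3 -> R0=(3,0,0) value=3
Op 3: merge R1<->R2 -> R1=(0,1,0) R2=(0,1,0)
Op 4: inc R0 by 4 -> R0=(7,0,0) value=7
Op 5: merge R0<->R2 -> R0=(7,1,0) R2=(7,1,0)
Op 6: inc R2 by 5 -> R2=(7,1,5) value=13
Op 7: inc R1 by 3 -> R1=(0,4,0) value=4
Op 8: inc R1 by 4 -> R1=(0,8,0) value=8
Op 9: inc R2 by 4 -> R2=(7,1,9) value=17
Op 10: inc R1 by 3 -> R1=(0,11,0) value=11
Op 11: merge R0<->R2 -> R0=(7,1,9) R2=(7,1,9)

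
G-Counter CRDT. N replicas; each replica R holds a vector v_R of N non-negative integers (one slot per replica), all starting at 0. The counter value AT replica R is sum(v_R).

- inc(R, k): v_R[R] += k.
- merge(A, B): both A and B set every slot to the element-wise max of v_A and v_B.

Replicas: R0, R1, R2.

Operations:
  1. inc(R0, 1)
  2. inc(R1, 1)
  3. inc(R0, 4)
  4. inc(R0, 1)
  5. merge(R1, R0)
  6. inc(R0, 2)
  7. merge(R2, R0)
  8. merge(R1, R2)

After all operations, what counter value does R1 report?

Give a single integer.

Op 1: inc R0 by 1 -> R0=(1,0,0) value=1
Op 2: inc R1 by 1 -> R1=(0,1,0) value=1
Op 3: inc R0 by 4 -> R0=(5,0,0) value=5
Op 4: inc R0 by 1 -> R0=(6,0,0) value=6
Op 5: merge R1<->R0 -> R1=(6,1,0) R0=(6,1,0)
Op 6: inc R0 by 2 -> R0=(8,1,0) value=9
Op 7: merge R2<->R0 -> R2=(8,1,0) R0=(8,1,0)
Op 8: merge R1<->R2 -> R1=(8,1,0) R2=(8,1,0)

Answer: 9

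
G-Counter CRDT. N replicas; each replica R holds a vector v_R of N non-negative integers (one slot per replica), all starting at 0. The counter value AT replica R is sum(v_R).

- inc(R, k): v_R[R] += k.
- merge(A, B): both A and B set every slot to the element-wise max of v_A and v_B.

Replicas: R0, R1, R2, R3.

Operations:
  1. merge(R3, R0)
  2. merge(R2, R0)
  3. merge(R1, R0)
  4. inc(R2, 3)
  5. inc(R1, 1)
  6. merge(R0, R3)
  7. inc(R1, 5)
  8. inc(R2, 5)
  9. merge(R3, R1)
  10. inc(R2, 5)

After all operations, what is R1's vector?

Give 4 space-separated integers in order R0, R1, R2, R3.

Answer: 0 6 0 0

Derivation:
Op 1: merge R3<->R0 -> R3=(0,0,0,0) R0=(0,0,0,0)
Op 2: merge R2<->R0 -> R2=(0,0,0,0) R0=(0,0,0,0)
Op 3: merge R1<->R0 -> R1=(0,0,0,0) R0=(0,0,0,0)
Op 4: inc R2 by 3 -> R2=(0,0,3,0) value=3
Op 5: inc R1 by 1 -> R1=(0,1,0,0) value=1
Op 6: merge R0<->R3 -> R0=(0,0,0,0) R3=(0,0,0,0)
Op 7: inc R1 by 5 -> R1=(0,6,0,0) value=6
Op 8: inc R2 by 5 -> R2=(0,0,8,0) value=8
Op 9: merge R3<->R1 -> R3=(0,6,0,0) R1=(0,6,0,0)
Op 10: inc R2 by 5 -> R2=(0,0,13,0) value=13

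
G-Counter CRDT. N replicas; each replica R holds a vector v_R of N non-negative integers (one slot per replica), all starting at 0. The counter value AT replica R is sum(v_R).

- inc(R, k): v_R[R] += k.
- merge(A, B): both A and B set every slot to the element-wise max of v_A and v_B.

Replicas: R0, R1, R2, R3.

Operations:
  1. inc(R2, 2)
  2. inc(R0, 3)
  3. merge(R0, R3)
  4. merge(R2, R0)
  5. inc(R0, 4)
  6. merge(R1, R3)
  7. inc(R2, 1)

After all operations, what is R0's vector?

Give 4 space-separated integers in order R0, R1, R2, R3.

Op 1: inc R2 by 2 -> R2=(0,0,2,0) value=2
Op 2: inc R0 by 3 -> R0=(3,0,0,0) value=3
Op 3: merge R0<->R3 -> R0=(3,0,0,0) R3=(3,0,0,0)
Op 4: merge R2<->R0 -> R2=(3,0,2,0) R0=(3,0,2,0)
Op 5: inc R0 by 4 -> R0=(7,0,2,0) value=9
Op 6: merge R1<->R3 -> R1=(3,0,0,0) R3=(3,0,0,0)
Op 7: inc R2 by 1 -> R2=(3,0,3,0) value=6

Answer: 7 0 2 0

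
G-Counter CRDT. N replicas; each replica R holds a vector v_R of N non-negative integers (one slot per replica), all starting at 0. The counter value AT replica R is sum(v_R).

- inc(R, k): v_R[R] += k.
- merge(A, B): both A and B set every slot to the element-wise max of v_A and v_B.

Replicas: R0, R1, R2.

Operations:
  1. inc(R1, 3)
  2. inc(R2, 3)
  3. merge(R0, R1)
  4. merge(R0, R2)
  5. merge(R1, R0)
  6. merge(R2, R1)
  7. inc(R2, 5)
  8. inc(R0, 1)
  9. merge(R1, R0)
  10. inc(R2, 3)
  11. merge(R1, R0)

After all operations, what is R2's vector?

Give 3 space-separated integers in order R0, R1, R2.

Answer: 0 3 11

Derivation:
Op 1: inc R1 by 3 -> R1=(0,3,0) value=3
Op 2: inc R2 by 3 -> R2=(0,0,3) value=3
Op 3: merge R0<->R1 -> R0=(0,3,0) R1=(0,3,0)
Op 4: merge R0<->R2 -> R0=(0,3,3) R2=(0,3,3)
Op 5: merge R1<->R0 -> R1=(0,3,3) R0=(0,3,3)
Op 6: merge R2<->R1 -> R2=(0,3,3) R1=(0,3,3)
Op 7: inc R2 by 5 -> R2=(0,3,8) value=11
Op 8: inc R0 by 1 -> R0=(1,3,3) value=7
Op 9: merge R1<->R0 -> R1=(1,3,3) R0=(1,3,3)
Op 10: inc R2 by 3 -> R2=(0,3,11) value=14
Op 11: merge R1<->R0 -> R1=(1,3,3) R0=(1,3,3)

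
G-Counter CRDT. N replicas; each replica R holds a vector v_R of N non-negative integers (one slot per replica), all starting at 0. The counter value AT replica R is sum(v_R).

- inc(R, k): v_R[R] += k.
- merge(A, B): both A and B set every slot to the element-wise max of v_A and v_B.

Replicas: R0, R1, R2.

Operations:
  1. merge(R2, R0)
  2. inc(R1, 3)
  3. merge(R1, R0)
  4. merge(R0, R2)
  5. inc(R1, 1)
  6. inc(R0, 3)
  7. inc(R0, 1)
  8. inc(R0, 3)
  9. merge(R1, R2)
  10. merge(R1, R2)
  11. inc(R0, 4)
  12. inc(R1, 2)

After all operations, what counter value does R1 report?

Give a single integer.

Answer: 6

Derivation:
Op 1: merge R2<->R0 -> R2=(0,0,0) R0=(0,0,0)
Op 2: inc R1 by 3 -> R1=(0,3,0) value=3
Op 3: merge R1<->R0 -> R1=(0,3,0) R0=(0,3,0)
Op 4: merge R0<->R2 -> R0=(0,3,0) R2=(0,3,0)
Op 5: inc R1 by 1 -> R1=(0,4,0) value=4
Op 6: inc R0 by 3 -> R0=(3,3,0) value=6
Op 7: inc R0 by 1 -> R0=(4,3,0) value=7
Op 8: inc R0 by 3 -> R0=(7,3,0) value=10
Op 9: merge R1<->R2 -> R1=(0,4,0) R2=(0,4,0)
Op 10: merge R1<->R2 -> R1=(0,4,0) R2=(0,4,0)
Op 11: inc R0 by 4 -> R0=(11,3,0) value=14
Op 12: inc R1 by 2 -> R1=(0,6,0) value=6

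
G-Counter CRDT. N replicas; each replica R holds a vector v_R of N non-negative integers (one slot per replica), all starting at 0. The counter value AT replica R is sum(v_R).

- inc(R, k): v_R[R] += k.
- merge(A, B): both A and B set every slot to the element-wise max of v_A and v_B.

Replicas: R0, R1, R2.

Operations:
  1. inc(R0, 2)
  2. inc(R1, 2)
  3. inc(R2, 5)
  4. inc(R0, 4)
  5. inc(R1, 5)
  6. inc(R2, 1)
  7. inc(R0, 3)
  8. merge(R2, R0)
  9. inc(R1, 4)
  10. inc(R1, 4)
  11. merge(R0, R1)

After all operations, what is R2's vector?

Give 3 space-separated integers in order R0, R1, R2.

Answer: 9 0 6

Derivation:
Op 1: inc R0 by 2 -> R0=(2,0,0) value=2
Op 2: inc R1 by 2 -> R1=(0,2,0) value=2
Op 3: inc R2 by 5 -> R2=(0,0,5) value=5
Op 4: inc R0 by 4 -> R0=(6,0,0) value=6
Op 5: inc R1 by 5 -> R1=(0,7,0) value=7
Op 6: inc R2 by 1 -> R2=(0,0,6) value=6
Op 7: inc R0 by 3 -> R0=(9,0,0) value=9
Op 8: merge R2<->R0 -> R2=(9,0,6) R0=(9,0,6)
Op 9: inc R1 by 4 -> R1=(0,11,0) value=11
Op 10: inc R1 by 4 -> R1=(0,15,0) value=15
Op 11: merge R0<->R1 -> R0=(9,15,6) R1=(9,15,6)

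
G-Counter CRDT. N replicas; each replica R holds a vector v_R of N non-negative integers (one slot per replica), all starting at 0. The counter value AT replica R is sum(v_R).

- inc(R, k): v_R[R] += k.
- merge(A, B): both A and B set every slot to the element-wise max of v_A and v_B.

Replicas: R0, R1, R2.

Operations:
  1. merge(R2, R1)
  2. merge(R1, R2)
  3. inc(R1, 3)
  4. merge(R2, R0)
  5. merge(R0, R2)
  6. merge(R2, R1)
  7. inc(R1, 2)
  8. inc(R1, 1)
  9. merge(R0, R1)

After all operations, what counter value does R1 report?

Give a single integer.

Answer: 6

Derivation:
Op 1: merge R2<->R1 -> R2=(0,0,0) R1=(0,0,0)
Op 2: merge R1<->R2 -> R1=(0,0,0) R2=(0,0,0)
Op 3: inc R1 by 3 -> R1=(0,3,0) value=3
Op 4: merge R2<->R0 -> R2=(0,0,0) R0=(0,0,0)
Op 5: merge R0<->R2 -> R0=(0,0,0) R2=(0,0,0)
Op 6: merge R2<->R1 -> R2=(0,3,0) R1=(0,3,0)
Op 7: inc R1 by 2 -> R1=(0,5,0) value=5
Op 8: inc R1 by 1 -> R1=(0,6,0) value=6
Op 9: merge R0<->R1 -> R0=(0,6,0) R1=(0,6,0)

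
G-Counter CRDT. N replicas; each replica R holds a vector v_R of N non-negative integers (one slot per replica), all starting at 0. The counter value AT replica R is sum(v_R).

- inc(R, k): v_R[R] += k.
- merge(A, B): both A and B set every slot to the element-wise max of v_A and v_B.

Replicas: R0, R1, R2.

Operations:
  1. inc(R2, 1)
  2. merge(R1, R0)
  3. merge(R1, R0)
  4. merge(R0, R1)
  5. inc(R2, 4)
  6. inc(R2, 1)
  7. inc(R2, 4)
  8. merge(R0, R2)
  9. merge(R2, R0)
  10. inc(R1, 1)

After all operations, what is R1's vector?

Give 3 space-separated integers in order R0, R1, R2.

Op 1: inc R2 by 1 -> R2=(0,0,1) value=1
Op 2: merge R1<->R0 -> R1=(0,0,0) R0=(0,0,0)
Op 3: merge R1<->R0 -> R1=(0,0,0) R0=(0,0,0)
Op 4: merge R0<->R1 -> R0=(0,0,0) R1=(0,0,0)
Op 5: inc R2 by 4 -> R2=(0,0,5) value=5
Op 6: inc R2 by 1 -> R2=(0,0,6) value=6
Op 7: inc R2 by 4 -> R2=(0,0,10) value=10
Op 8: merge R0<->R2 -> R0=(0,0,10) R2=(0,0,10)
Op 9: merge R2<->R0 -> R2=(0,0,10) R0=(0,0,10)
Op 10: inc R1 by 1 -> R1=(0,1,0) value=1

Answer: 0 1 0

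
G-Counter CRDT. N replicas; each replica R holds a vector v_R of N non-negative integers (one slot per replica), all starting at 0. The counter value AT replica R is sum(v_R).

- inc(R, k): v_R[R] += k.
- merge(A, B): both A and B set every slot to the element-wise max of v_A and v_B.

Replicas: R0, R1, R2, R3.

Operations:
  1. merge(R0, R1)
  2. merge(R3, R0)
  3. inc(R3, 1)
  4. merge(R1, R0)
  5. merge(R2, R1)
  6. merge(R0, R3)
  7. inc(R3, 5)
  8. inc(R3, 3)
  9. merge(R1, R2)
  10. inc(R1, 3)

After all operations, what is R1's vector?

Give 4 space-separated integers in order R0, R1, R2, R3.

Answer: 0 3 0 0

Derivation:
Op 1: merge R0<->R1 -> R0=(0,0,0,0) R1=(0,0,0,0)
Op 2: merge R3<->R0 -> R3=(0,0,0,0) R0=(0,0,0,0)
Op 3: inc R3 by 1 -> R3=(0,0,0,1) value=1
Op 4: merge R1<->R0 -> R1=(0,0,0,0) R0=(0,0,0,0)
Op 5: merge R2<->R1 -> R2=(0,0,0,0) R1=(0,0,0,0)
Op 6: merge R0<->R3 -> R0=(0,0,0,1) R3=(0,0,0,1)
Op 7: inc R3 by 5 -> R3=(0,0,0,6) value=6
Op 8: inc R3 by 3 -> R3=(0,0,0,9) value=9
Op 9: merge R1<->R2 -> R1=(0,0,0,0) R2=(0,0,0,0)
Op 10: inc R1 by 3 -> R1=(0,3,0,0) value=3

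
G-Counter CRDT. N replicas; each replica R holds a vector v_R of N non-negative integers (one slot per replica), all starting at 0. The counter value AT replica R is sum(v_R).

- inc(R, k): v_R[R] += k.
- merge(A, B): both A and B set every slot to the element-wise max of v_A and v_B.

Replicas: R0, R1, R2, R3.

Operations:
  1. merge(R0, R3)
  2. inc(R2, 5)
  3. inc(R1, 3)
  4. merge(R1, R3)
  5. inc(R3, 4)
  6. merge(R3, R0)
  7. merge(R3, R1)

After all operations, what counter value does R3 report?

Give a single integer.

Answer: 7

Derivation:
Op 1: merge R0<->R3 -> R0=(0,0,0,0) R3=(0,0,0,0)
Op 2: inc R2 by 5 -> R2=(0,0,5,0) value=5
Op 3: inc R1 by 3 -> R1=(0,3,0,0) value=3
Op 4: merge R1<->R3 -> R1=(0,3,0,0) R3=(0,3,0,0)
Op 5: inc R3 by 4 -> R3=(0,3,0,4) value=7
Op 6: merge R3<->R0 -> R3=(0,3,0,4) R0=(0,3,0,4)
Op 7: merge R3<->R1 -> R3=(0,3,0,4) R1=(0,3,0,4)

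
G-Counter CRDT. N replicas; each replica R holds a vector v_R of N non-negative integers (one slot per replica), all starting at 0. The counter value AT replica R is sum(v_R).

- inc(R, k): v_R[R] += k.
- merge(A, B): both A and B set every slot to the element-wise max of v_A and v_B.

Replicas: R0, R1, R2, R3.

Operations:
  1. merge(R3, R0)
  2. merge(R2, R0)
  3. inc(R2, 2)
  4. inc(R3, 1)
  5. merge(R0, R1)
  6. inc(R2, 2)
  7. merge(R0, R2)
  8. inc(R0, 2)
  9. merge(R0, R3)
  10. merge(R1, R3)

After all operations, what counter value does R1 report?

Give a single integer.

Answer: 7

Derivation:
Op 1: merge R3<->R0 -> R3=(0,0,0,0) R0=(0,0,0,0)
Op 2: merge R2<->R0 -> R2=(0,0,0,0) R0=(0,0,0,0)
Op 3: inc R2 by 2 -> R2=(0,0,2,0) value=2
Op 4: inc R3 by 1 -> R3=(0,0,0,1) value=1
Op 5: merge R0<->R1 -> R0=(0,0,0,0) R1=(0,0,0,0)
Op 6: inc R2 by 2 -> R2=(0,0,4,0) value=4
Op 7: merge R0<->R2 -> R0=(0,0,4,0) R2=(0,0,4,0)
Op 8: inc R0 by 2 -> R0=(2,0,4,0) value=6
Op 9: merge R0<->R3 -> R0=(2,0,4,1) R3=(2,0,4,1)
Op 10: merge R1<->R3 -> R1=(2,0,4,1) R3=(2,0,4,1)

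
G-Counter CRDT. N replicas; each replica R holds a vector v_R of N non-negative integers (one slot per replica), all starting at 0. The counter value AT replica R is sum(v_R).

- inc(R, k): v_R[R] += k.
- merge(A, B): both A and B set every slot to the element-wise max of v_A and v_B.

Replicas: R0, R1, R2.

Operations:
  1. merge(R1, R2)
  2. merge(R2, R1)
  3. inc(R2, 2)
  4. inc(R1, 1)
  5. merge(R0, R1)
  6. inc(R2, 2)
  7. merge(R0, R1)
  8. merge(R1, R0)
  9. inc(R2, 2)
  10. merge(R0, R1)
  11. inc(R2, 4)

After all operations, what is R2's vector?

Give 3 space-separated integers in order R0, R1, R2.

Op 1: merge R1<->R2 -> R1=(0,0,0) R2=(0,0,0)
Op 2: merge R2<->R1 -> R2=(0,0,0) R1=(0,0,0)
Op 3: inc R2 by 2 -> R2=(0,0,2) value=2
Op 4: inc R1 by 1 -> R1=(0,1,0) value=1
Op 5: merge R0<->R1 -> R0=(0,1,0) R1=(0,1,0)
Op 6: inc R2 by 2 -> R2=(0,0,4) value=4
Op 7: merge R0<->R1 -> R0=(0,1,0) R1=(0,1,0)
Op 8: merge R1<->R0 -> R1=(0,1,0) R0=(0,1,0)
Op 9: inc R2 by 2 -> R2=(0,0,6) value=6
Op 10: merge R0<->R1 -> R0=(0,1,0) R1=(0,1,0)
Op 11: inc R2 by 4 -> R2=(0,0,10) value=10

Answer: 0 0 10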